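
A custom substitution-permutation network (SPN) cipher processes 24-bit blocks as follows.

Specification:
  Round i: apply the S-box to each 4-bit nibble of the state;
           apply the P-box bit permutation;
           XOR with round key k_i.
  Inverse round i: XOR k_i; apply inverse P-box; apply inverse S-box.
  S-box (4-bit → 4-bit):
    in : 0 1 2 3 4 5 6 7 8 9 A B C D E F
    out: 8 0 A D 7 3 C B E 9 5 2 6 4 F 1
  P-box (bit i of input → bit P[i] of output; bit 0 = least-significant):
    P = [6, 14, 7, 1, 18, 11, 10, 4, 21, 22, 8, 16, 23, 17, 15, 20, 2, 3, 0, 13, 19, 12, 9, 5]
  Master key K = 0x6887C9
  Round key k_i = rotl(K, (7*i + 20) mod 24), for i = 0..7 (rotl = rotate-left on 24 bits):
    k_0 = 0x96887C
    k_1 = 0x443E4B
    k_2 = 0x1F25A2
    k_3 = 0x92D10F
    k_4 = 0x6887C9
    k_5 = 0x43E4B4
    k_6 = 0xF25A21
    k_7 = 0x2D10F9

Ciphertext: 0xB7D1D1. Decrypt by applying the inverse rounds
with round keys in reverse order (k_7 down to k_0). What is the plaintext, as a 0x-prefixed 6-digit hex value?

s_0 = ciphertext = 0xB7D1D1
s_1 = InvRound(s_0, k_7) = 0x9BED1B
s_2 = InvRound(s_1, k_6) = 0xE2DE60
s_3 = InvRound(s_2, k_5) = 0xC9F92A
s_4 = InvRound(s_3, k_4) = 0x86F9CE
s_5 = InvRound(s_4, k_3) = 0x16015A
s_6 = InvRound(s_5, k_2) = 0x92106A
s_7 = InvRound(s_6, k_1) = 0x667B41
s_8 = InvRound(s_7, k_0) = 0x8E340B

0x8E340B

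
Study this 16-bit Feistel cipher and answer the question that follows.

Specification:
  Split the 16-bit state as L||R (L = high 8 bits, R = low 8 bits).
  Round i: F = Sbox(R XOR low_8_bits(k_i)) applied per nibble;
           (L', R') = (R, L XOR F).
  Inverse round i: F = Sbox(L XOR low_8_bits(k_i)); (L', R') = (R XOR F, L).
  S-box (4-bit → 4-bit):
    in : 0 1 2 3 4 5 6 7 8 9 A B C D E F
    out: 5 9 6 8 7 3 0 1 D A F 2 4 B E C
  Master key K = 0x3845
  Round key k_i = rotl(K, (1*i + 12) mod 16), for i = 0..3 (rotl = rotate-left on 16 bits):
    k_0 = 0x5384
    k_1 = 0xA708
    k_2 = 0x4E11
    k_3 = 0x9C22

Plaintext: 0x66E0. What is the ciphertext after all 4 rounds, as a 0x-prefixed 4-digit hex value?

s_0 = plaintext = 0x66E0
s_1 = Round(s_0, k_0) = 0xE061
s_2 = Round(s_1, k_1) = 0x61EA
s_3 = Round(s_2, k_2) = 0xEAA3
s_4 = Round(s_3, k_3) = 0xA333

0xA333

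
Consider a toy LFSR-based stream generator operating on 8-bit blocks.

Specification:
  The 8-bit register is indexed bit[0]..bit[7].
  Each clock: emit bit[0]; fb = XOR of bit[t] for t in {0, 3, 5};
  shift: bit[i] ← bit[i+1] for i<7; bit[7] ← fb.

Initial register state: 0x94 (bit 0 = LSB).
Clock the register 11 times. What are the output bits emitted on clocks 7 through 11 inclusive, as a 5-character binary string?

reg_0 = 0x94
clock 1: out=0, reg = 0x4A
clock 2: out=0, reg = 0xA5
clock 3: out=1, reg = 0x52
clock 4: out=0, reg = 0x29
clock 5: out=1, reg = 0x94
clock 6: out=0, reg = 0x4A
clock 7: out=0, reg = 0xA5
clock 8: out=1, reg = 0x52
clock 9: out=0, reg = 0x29
clock 10: out=1, reg = 0x94
clock 11: out=0, reg = 0x4A

01010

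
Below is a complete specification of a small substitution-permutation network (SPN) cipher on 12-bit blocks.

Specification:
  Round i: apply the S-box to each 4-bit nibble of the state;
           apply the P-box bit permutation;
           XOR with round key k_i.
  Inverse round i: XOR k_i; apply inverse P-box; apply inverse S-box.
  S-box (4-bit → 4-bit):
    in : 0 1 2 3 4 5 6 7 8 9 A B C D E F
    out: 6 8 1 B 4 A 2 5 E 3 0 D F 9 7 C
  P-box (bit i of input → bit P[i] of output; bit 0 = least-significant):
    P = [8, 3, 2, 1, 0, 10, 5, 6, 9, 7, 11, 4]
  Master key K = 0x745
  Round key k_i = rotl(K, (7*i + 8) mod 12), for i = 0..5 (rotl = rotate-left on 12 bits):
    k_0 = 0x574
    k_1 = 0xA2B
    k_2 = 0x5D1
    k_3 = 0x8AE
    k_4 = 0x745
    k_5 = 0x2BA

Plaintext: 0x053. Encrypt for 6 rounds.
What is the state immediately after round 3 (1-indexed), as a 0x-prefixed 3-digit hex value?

s_0 = plaintext = 0x053
s_1 = Round(s_0, k_0) = 0x8BE
s_2 = Round(s_1, k_1) = 0x3D6
s_3 = Round(s_2, k_2) = 0x708
s_4 = Round(s_3, k_3) = 0x680
s_5 = Round(s_4, k_4) = 0x3A9
s_6 = Round(s_5, k_5) = 0x122

0x708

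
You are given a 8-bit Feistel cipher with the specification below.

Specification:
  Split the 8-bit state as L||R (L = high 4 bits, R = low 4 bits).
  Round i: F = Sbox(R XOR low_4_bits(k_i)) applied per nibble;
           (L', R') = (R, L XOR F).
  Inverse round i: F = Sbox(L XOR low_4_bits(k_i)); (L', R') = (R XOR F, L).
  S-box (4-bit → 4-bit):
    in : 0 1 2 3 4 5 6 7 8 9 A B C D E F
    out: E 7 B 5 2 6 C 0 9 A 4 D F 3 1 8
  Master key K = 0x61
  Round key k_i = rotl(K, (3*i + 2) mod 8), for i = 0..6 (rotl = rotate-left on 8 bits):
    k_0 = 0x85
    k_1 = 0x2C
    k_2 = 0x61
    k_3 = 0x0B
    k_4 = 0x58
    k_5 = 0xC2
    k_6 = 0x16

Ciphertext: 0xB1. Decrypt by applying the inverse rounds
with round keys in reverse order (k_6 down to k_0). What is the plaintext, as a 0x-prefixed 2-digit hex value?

s_0 = ciphertext = 0xB1
s_1 = InvRound(s_0, k_6) = 0x2B
s_2 = InvRound(s_1, k_5) = 0x52
s_3 = InvRound(s_2, k_4) = 0x15
s_4 = InvRound(s_3, k_3) = 0x11
s_5 = InvRound(s_4, k_2) = 0xF1
s_6 = InvRound(s_5, k_1) = 0x4F
s_7 = InvRound(s_6, k_0) = 0x84

0x84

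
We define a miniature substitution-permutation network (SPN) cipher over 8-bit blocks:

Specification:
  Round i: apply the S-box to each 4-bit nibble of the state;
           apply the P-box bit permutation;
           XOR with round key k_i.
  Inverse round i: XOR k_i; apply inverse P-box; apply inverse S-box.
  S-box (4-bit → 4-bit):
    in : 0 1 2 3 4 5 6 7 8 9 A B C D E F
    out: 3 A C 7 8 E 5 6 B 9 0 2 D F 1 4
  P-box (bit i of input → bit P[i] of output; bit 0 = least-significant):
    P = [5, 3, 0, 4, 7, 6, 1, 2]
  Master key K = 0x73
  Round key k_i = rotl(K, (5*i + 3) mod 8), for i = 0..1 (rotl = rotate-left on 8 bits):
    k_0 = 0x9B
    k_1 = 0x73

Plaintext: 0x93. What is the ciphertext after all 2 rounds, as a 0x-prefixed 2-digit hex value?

s_0 = plaintext = 0x93
s_1 = Round(s_0, k_0) = 0x36
s_2 = Round(s_1, k_1) = 0x90

0x90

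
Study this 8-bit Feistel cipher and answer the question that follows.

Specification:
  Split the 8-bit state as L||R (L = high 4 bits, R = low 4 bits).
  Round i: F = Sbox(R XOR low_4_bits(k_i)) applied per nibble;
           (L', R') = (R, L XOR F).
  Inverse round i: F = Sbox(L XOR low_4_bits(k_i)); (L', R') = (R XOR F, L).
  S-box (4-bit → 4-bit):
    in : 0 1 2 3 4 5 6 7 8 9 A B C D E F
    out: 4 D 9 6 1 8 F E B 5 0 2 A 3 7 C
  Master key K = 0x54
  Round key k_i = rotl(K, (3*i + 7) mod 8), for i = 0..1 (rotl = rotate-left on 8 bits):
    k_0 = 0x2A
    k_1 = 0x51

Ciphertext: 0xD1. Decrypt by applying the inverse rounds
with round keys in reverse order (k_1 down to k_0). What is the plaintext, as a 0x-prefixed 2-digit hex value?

s_0 = ciphertext = 0xD1
s_1 = InvRound(s_0, k_1) = 0xBD
s_2 = InvRound(s_1, k_0) = 0x0B

0x0B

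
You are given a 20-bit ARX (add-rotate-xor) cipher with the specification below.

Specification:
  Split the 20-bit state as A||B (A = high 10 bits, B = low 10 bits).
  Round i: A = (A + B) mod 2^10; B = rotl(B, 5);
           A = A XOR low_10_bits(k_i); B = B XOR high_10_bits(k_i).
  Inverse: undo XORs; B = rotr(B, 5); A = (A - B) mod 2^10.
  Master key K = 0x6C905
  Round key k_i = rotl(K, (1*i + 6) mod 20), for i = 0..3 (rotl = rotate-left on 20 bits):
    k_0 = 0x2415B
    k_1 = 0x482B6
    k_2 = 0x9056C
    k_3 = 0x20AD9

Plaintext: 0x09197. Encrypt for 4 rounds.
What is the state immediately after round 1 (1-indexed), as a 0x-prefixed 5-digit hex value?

0x3827C

s_0 = plaintext = 0x09197
s_1 = Round(s_0, k_0) = 0x3827C
s_2 = Round(s_1, k_1) = 0x7AAB3
s_3 = Round(s_2, k_2) = 0x7C434
s_4 = Round(s_3, k_3) = 0x3F203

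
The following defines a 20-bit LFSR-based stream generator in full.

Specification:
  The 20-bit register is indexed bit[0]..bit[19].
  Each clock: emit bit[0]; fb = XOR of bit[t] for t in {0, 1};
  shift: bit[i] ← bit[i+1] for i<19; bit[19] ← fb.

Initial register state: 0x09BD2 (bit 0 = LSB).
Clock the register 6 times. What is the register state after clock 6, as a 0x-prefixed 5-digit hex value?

0xEC26F

reg_0 = 0x09BD2
clock 1: out=0, reg = 0x84DE9
clock 2: out=1, reg = 0xC26F4
clock 3: out=0, reg = 0x6137A
clock 4: out=0, reg = 0xB09BD
clock 5: out=1, reg = 0xD84DE
clock 6: out=0, reg = 0xEC26F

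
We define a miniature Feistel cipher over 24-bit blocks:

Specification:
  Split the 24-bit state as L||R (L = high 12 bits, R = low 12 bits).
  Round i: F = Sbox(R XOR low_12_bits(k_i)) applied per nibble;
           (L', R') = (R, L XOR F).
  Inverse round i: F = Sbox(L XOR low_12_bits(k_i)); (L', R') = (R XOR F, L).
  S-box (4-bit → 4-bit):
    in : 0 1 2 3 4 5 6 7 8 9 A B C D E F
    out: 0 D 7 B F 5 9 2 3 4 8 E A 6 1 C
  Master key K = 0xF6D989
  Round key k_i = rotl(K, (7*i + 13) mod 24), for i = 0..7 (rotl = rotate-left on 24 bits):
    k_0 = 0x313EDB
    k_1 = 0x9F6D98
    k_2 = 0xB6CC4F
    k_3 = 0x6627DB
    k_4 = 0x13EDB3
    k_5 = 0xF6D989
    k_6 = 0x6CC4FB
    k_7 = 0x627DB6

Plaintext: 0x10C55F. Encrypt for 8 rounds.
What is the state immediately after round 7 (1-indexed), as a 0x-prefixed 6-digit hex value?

s_0 = plaintext = 0x10C55F
s_1 = Round(s_0, k_0) = 0x55FF33
s_2 = Round(s_1, k_1) = 0xF332D1
s_3 = Round(s_2, k_2) = 0x2D1E72
s_4 = Round(s_3, k_3) = 0xE72655
s_5 = Round(s_4, k_4) = 0x65506B
s_6 = Round(s_5, k_5) = 0x06B242
s_7 = Round(s_6, k_6) = 0x24298F
s_8 = Round(s_7, k_7) = 0x98FDF6

0x24298F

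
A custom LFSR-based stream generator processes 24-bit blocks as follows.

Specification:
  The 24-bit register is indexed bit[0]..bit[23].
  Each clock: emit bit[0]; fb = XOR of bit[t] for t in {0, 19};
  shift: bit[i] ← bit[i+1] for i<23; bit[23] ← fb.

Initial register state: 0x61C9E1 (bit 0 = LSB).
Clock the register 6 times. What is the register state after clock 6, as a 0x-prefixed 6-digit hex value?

0x358727

reg_0 = 0x61C9E1
clock 1: out=1, reg = 0xB0E4F0
clock 2: out=0, reg = 0x587278
clock 3: out=0, reg = 0xAC393C
clock 4: out=0, reg = 0xD61C9E
clock 5: out=0, reg = 0x6B0E4F
clock 6: out=1, reg = 0x358727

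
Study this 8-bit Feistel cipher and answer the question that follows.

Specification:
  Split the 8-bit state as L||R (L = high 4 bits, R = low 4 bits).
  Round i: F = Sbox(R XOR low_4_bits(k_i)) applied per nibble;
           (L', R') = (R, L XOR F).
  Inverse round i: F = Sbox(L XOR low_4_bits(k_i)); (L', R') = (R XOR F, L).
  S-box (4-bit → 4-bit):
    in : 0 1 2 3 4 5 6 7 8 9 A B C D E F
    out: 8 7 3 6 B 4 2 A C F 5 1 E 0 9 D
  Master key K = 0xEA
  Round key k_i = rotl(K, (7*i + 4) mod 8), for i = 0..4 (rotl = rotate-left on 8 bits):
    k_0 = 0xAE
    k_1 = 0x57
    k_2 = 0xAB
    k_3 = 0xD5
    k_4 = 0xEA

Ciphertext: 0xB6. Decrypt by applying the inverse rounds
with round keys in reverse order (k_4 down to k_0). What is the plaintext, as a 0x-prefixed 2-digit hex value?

s_0 = ciphertext = 0xB6
s_1 = InvRound(s_0, k_4) = 0x1B
s_2 = InvRound(s_1, k_3) = 0x01
s_3 = InvRound(s_2, k_2) = 0x00
s_4 = InvRound(s_3, k_1) = 0xA0
s_5 = InvRound(s_4, k_0) = 0xBA

0xBA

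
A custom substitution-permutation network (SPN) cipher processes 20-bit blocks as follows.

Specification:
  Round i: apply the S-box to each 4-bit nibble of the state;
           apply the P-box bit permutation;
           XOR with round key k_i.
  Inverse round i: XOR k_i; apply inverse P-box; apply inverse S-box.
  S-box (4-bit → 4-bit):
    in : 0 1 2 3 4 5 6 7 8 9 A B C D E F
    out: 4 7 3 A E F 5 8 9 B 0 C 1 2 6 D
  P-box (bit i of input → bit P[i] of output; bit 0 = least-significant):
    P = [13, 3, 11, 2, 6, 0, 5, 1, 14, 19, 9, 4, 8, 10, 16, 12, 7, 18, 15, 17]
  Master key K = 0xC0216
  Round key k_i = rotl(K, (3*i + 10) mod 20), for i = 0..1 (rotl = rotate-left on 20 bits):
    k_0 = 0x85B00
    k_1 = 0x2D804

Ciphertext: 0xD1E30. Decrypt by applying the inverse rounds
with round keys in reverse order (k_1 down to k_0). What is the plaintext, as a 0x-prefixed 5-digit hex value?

s_0 = ciphertext = 0xD1E30
s_1 = InvRound(s_0, k_1) = 0x4E507
s_2 = InvRound(s_1, k_0) = 0xE3E3F

0xE3E3F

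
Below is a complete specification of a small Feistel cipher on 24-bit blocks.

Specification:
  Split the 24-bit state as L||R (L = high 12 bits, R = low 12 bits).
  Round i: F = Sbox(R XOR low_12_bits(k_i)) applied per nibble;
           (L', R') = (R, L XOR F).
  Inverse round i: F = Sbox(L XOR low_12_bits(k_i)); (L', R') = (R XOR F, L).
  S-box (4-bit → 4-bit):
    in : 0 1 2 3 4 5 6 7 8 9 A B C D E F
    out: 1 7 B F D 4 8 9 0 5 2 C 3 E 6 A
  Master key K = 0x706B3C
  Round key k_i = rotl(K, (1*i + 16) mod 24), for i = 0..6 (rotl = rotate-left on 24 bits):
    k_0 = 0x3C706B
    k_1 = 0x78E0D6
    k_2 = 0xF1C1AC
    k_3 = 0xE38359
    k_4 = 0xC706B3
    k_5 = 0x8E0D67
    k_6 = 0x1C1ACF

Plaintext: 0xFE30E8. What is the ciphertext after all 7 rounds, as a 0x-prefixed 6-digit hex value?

s_0 = plaintext = 0xFE30E8
s_1 = Round(s_0, k_0) = 0x0E8EEC
s_2 = Round(s_1, k_1) = 0xEEC61A
s_3 = Round(s_2, k_2) = 0x61A724
s_4 = Round(s_3, k_3) = 0x724B84
s_5 = Round(s_4, k_4) = 0xB849DD
s_6 = Round(s_5, k_5) = 0x9DD646
s_7 = Round(s_6, k_6) = 0x646AD8

0x646AD8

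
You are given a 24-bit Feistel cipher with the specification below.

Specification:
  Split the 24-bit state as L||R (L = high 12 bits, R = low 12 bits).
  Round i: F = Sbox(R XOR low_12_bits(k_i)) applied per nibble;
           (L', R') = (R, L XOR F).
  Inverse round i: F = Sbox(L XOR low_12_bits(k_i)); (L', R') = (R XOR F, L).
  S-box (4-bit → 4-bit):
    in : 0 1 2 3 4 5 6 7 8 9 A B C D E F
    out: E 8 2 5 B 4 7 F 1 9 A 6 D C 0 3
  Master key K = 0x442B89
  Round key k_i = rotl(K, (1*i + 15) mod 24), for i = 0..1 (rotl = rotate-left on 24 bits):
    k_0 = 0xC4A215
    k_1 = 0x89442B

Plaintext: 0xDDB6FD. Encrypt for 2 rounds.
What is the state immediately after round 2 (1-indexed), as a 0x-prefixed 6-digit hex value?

s_0 = plaintext = 0xDDB6FD
s_1 = Round(s_0, k_0) = 0x6FD6DA
s_2 = Round(s_1, k_1) = 0x6DA4C5

0x6DA4C5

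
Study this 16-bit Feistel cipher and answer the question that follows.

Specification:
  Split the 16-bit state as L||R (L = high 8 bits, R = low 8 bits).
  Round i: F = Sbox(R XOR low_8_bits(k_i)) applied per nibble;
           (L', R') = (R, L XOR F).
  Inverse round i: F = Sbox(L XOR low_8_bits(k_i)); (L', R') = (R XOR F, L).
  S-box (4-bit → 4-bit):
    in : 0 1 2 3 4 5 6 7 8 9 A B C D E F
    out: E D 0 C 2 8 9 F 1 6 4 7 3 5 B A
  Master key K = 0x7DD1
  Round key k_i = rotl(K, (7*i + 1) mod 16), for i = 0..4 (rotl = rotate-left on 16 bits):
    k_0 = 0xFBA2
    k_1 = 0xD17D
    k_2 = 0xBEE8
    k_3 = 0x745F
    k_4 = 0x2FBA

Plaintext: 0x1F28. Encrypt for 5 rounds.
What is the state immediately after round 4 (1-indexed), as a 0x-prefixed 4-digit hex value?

s_0 = plaintext = 0x1F28
s_1 = Round(s_0, k_0) = 0x280B
s_2 = Round(s_1, k_1) = 0x0BD1
s_3 = Round(s_2, k_2) = 0xD1CD
s_4 = Round(s_3, k_3) = 0xCDB1
s_5 = Round(s_4, k_4) = 0xB12A

0xCDB1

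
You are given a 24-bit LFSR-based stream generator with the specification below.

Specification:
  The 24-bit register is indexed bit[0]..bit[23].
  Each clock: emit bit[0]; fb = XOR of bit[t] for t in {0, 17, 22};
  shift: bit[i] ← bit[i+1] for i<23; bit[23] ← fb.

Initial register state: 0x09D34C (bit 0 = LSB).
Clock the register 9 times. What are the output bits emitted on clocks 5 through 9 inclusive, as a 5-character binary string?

00101

reg_0 = 0x09D34C
clock 1: out=0, reg = 0x04E9A6
clock 2: out=0, reg = 0x0274D3
clock 3: out=1, reg = 0x013A69
clock 4: out=1, reg = 0x809D34
clock 5: out=0, reg = 0x404E9A
clock 6: out=0, reg = 0xA0274D
clock 7: out=1, reg = 0xD013A6
clock 8: out=0, reg = 0xE809D3
clock 9: out=1, reg = 0x7404E9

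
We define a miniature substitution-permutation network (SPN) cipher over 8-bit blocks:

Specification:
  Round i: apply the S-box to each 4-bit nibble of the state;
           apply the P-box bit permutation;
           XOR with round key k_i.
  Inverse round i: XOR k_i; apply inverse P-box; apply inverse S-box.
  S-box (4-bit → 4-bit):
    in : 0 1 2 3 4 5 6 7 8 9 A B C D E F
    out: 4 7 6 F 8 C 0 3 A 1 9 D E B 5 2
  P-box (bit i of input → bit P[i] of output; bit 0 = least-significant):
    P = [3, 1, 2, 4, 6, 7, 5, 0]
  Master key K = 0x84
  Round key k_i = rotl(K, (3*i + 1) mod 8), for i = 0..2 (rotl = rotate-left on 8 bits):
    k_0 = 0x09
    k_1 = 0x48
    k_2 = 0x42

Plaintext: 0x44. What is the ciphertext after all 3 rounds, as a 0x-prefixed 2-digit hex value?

s_0 = plaintext = 0x44
s_1 = Round(s_0, k_0) = 0x18
s_2 = Round(s_1, k_1) = 0xBA
s_3 = Round(s_2, k_2) = 0x3B

0x3B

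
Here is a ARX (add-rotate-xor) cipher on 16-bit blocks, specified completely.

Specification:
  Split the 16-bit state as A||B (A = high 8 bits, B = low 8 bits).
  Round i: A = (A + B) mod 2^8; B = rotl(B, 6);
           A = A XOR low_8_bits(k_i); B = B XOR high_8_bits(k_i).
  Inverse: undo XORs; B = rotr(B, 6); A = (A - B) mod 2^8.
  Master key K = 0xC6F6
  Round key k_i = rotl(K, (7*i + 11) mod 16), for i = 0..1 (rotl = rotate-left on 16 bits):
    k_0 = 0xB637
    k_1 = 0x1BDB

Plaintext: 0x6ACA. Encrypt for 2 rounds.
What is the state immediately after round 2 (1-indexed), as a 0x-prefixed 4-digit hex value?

0xDC1A

s_0 = plaintext = 0x6ACA
s_1 = Round(s_0, k_0) = 0x0304
s_2 = Round(s_1, k_1) = 0xDC1A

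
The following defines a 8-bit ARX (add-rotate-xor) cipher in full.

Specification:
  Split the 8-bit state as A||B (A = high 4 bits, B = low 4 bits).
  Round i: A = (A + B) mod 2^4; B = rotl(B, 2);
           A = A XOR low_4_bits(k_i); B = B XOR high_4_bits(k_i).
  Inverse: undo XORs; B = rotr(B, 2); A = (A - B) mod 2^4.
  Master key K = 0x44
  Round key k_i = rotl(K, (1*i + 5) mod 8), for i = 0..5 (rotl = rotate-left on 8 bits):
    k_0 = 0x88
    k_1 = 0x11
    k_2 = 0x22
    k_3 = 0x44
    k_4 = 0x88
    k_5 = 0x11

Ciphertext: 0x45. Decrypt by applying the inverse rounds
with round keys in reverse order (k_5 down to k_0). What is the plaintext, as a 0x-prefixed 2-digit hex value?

0x09

s_0 = ciphertext = 0x45
s_1 = InvRound(s_0, k_5) = 0x41
s_2 = InvRound(s_1, k_4) = 0x66
s_3 = InvRound(s_2, k_3) = 0xA8
s_4 = InvRound(s_3, k_2) = 0xEA
s_5 = InvRound(s_4, k_1) = 0x1E
s_6 = InvRound(s_5, k_0) = 0x09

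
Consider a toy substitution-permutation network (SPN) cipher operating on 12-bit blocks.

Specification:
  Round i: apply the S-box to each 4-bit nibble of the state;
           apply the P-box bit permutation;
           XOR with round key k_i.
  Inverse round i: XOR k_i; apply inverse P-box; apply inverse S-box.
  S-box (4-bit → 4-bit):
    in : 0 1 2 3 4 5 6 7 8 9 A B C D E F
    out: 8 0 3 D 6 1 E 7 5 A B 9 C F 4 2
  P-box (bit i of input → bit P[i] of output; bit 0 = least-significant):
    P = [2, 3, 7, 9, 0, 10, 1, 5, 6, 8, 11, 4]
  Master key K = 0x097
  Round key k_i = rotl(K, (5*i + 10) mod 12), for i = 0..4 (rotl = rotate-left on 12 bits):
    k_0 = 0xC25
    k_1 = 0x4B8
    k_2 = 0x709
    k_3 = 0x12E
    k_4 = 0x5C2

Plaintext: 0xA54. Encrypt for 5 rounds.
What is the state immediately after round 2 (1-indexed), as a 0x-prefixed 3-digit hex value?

s_0 = plaintext = 0xA54
s_1 = Round(s_0, k_0) = 0xDFC
s_2 = Round(s_1, k_1) = 0xB68
s_3 = Round(s_2, k_2) = 0x3FF
s_4 = Round(s_3, k_3) = 0xD76
s_5 = Round(s_4, k_4) = 0xA19

0xB68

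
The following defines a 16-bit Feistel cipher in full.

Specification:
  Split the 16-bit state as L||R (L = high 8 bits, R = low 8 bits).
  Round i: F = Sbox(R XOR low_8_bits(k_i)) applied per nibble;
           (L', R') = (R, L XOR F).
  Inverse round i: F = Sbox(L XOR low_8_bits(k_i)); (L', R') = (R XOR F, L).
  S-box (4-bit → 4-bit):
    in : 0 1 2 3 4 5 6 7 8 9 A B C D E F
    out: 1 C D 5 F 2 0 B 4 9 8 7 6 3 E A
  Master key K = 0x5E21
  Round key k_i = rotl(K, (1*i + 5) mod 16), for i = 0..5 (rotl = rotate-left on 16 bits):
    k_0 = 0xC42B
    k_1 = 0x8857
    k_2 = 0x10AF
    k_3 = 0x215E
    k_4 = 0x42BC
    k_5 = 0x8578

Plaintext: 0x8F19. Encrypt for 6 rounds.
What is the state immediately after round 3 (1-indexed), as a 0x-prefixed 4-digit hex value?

0x5B7D

s_0 = plaintext = 0x8F19
s_1 = Round(s_0, k_0) = 0x19D2
s_2 = Round(s_1, k_1) = 0xD25B
s_3 = Round(s_2, k_2) = 0x5B7D
s_4 = Round(s_3, k_3) = 0x7D8E
s_5 = Round(s_4, k_4) = 0x8E20
s_6 = Round(s_5, k_5) = 0x20AA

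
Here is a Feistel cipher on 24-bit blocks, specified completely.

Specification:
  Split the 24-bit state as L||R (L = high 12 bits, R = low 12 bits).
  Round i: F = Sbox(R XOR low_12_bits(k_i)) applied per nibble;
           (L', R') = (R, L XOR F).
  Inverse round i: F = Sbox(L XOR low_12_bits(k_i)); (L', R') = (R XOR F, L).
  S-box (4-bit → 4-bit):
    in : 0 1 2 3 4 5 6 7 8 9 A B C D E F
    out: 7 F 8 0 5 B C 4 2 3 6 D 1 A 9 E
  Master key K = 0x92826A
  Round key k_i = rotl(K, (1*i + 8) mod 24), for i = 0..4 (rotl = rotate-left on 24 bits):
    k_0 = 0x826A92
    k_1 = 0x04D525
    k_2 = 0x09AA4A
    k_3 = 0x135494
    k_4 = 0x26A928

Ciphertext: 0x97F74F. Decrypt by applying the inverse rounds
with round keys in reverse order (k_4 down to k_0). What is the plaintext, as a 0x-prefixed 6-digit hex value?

0x796FB1

s_0 = ciphertext = 0x97F74F
s_1 = InvRound(s_0, k_4) = 0x0FB97F
s_2 = InvRound(s_1, k_3) = 0xCB10FB
s_3 = InvRound(s_2, k_2) = 0xC16CB1
s_4 = InvRound(s_3, k_1) = 0xFB1C16
s_5 = InvRound(s_4, k_0) = 0x796FB1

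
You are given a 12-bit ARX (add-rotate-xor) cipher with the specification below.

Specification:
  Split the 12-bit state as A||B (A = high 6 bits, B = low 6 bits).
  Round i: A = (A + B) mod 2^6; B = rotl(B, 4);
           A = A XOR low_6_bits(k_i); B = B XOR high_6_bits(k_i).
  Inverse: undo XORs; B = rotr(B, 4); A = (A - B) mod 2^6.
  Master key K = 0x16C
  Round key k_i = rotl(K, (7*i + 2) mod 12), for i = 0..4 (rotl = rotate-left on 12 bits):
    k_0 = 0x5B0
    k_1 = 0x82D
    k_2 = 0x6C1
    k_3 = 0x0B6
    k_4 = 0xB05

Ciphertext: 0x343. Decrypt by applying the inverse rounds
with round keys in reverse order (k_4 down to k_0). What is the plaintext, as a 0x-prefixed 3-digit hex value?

0xEB9

s_0 = ciphertext = 0x343
s_1 = InvRound(s_0, k_4) = 0x2BE
s_2 = InvRound(s_1, k_3) = 0x273
s_3 = InvRound(s_2, k_2) = 0x9A2
s_4 = InvRound(s_3, k_1) = 0x0C8
s_5 = InvRound(s_4, k_0) = 0xEB9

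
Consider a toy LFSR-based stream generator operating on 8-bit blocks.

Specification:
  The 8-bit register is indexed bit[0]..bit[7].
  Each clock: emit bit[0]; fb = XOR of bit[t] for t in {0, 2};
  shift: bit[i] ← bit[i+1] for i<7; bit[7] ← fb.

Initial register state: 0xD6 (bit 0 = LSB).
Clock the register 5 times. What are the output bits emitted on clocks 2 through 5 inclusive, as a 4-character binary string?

1101

reg_0 = 0xD6
clock 1: out=0, reg = 0xEB
clock 2: out=1, reg = 0xF5
clock 3: out=1, reg = 0x7A
clock 4: out=0, reg = 0x3D
clock 5: out=1, reg = 0x1E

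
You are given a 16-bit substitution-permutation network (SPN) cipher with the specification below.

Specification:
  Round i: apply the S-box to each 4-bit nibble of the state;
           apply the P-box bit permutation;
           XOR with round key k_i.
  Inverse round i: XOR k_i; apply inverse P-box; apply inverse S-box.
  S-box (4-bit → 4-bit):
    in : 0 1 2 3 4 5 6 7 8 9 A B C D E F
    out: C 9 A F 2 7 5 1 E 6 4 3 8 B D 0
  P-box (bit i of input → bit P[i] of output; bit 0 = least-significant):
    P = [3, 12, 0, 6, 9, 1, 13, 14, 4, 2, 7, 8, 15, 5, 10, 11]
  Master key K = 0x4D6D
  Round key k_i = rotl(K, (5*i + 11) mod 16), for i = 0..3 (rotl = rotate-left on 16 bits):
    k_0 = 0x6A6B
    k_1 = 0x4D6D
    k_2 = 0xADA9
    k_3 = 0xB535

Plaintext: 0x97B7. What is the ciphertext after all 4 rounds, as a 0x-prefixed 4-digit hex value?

0x606E

s_0 = plaintext = 0x97B7
s_1 = Round(s_0, k_0) = 0x6C51
s_2 = Round(s_1, k_1) = 0xEA27
s_3 = Round(s_2, k_2) = 0x6123
s_4 = Round(s_3, k_3) = 0x606E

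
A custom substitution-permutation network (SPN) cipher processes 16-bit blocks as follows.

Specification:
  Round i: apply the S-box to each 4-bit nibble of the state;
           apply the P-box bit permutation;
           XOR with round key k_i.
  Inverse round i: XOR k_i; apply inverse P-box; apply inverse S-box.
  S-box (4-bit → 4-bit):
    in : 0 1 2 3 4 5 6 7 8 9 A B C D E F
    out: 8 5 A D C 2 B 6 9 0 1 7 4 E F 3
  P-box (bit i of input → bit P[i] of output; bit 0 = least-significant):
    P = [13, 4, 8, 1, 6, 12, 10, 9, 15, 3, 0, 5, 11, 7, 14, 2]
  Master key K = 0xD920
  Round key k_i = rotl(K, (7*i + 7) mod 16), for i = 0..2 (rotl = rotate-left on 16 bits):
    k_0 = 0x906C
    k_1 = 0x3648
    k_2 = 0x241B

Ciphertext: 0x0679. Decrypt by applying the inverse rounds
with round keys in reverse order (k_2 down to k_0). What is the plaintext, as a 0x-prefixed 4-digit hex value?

0x3A82

s_0 = ciphertext = 0x0679
s_1 = InvRound(s_0, k_2) = 0x9088
s_2 = InvRound(s_1, k_1) = 0x5A3A
s_3 = InvRound(s_2, k_0) = 0x3A82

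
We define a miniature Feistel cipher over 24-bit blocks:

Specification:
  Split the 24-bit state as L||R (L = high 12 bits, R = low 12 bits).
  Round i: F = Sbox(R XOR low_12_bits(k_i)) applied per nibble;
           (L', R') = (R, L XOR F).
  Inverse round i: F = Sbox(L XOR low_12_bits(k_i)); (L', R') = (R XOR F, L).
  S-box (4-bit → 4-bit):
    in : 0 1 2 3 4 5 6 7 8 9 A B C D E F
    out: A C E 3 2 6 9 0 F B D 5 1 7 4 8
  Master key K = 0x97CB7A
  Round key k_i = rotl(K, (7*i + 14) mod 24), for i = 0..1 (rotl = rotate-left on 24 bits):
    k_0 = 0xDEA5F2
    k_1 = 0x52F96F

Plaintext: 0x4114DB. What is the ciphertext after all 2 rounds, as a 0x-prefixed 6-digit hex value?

0x8FA86D

s_0 = plaintext = 0x4114DB
s_1 = Round(s_0, k_0) = 0x4DB8FA
s_2 = Round(s_1, k_1) = 0x8FA86D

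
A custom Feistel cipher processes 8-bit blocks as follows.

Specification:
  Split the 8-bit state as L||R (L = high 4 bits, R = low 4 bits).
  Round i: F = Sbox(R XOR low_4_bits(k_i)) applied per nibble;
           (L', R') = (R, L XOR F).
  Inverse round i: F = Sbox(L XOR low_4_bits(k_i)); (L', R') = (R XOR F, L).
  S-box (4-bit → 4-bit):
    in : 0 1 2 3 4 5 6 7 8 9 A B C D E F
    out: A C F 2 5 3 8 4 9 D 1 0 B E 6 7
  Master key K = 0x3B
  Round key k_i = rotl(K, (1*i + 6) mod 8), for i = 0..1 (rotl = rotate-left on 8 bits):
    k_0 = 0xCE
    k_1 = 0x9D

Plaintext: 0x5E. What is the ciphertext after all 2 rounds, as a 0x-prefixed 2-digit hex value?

s_0 = plaintext = 0x5E
s_1 = Round(s_0, k_0) = 0xEF
s_2 = Round(s_1, k_1) = 0xF1

0xF1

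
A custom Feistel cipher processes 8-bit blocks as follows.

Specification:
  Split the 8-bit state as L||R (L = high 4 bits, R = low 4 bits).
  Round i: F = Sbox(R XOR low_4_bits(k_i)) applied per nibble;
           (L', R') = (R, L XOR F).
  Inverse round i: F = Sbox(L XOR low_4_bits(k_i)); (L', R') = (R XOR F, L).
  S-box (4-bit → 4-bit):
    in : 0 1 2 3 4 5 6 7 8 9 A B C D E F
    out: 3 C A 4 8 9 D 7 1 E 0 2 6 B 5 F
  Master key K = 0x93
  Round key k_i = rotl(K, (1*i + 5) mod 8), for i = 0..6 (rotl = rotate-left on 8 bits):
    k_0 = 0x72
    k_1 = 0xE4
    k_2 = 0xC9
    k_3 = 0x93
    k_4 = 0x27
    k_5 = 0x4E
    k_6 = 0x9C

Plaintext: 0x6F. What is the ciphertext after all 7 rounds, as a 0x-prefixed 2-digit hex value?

s_0 = plaintext = 0x6F
s_1 = Round(s_0, k_0) = 0xFD
s_2 = Round(s_1, k_1) = 0xD1
s_3 = Round(s_2, k_2) = 0x1C
s_4 = Round(s_3, k_3) = 0xCE
s_5 = Round(s_4, k_4) = 0xE2
s_6 = Round(s_5, k_5) = 0x28
s_7 = Round(s_6, k_6) = 0x8A

0x8A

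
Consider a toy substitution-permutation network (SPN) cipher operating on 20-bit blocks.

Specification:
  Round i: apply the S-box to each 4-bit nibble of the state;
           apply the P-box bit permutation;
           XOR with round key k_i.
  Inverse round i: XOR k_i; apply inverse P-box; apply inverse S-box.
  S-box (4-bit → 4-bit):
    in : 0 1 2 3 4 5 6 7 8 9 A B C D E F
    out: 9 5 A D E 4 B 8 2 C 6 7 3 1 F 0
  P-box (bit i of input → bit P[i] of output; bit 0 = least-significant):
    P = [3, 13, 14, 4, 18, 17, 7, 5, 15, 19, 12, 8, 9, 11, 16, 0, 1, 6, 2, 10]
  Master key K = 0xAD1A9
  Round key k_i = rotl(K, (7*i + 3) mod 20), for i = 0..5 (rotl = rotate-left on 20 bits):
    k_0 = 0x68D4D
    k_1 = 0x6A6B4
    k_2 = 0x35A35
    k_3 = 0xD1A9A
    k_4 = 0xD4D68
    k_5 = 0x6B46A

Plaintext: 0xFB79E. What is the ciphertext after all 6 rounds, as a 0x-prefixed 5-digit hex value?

s_0 = plaintext = 0xFB79E
s_1 = Round(s_0, k_0) = 0x7E6F5
s_2 = Round(s_1, k_1) = 0xF69B5
s_3 = Round(s_2, k_2) = 0x501B4
s_4 = Round(s_3, k_3) = 0xBE80F
s_5 = Round(s_4, k_4) = 0x0470F
s_6 = Round(s_5, k_5) = 0x3B949

0x3B949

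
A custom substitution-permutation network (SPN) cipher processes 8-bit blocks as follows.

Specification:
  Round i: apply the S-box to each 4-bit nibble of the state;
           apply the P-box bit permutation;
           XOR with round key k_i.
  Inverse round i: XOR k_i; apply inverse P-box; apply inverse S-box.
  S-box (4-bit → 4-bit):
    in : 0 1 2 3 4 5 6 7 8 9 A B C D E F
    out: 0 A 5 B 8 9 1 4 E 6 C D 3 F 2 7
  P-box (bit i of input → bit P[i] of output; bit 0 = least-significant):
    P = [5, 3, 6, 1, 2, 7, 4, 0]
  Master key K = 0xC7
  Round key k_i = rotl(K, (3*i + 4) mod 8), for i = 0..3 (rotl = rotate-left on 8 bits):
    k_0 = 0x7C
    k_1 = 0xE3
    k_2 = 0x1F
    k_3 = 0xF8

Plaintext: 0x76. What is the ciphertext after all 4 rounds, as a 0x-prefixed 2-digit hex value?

0x25

s_0 = plaintext = 0x76
s_1 = Round(s_0, k_0) = 0x4C
s_2 = Round(s_1, k_1) = 0xCA
s_3 = Round(s_2, k_2) = 0xD9
s_4 = Round(s_3, k_3) = 0x25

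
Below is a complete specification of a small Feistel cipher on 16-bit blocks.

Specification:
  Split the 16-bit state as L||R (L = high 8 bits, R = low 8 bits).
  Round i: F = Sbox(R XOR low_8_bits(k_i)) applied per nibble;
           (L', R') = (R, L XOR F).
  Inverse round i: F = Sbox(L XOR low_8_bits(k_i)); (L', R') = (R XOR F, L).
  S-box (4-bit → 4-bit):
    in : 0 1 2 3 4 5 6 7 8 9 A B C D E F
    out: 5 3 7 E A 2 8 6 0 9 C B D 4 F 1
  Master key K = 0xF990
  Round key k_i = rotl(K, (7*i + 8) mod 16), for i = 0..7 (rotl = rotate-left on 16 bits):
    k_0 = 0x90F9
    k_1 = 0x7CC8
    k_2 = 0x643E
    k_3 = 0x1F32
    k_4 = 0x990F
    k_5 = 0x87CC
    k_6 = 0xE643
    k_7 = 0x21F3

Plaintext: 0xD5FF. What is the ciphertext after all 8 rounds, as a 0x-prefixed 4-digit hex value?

0x259B

s_0 = plaintext = 0xD5FF
s_1 = Round(s_0, k_0) = 0xFF8D
s_2 = Round(s_1, k_1) = 0x8D5D
s_3 = Round(s_2, k_2) = 0x5D03
s_4 = Round(s_3, k_3) = 0x03BE
s_5 = Round(s_4, k_4) = 0xBEB0
s_6 = Round(s_5, k_5) = 0xB0D3
s_7 = Round(s_6, k_6) = 0xD325
s_8 = Round(s_7, k_7) = 0x259B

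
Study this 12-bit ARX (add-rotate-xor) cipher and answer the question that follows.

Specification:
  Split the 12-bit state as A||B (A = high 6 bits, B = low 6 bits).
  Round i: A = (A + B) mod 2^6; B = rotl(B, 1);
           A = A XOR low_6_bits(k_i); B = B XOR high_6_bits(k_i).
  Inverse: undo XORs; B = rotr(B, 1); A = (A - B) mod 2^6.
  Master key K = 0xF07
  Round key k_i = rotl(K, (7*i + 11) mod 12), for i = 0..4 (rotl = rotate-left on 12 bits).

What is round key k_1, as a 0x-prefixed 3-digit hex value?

0x1FC

K = 0xF07
k_0 = rotl(K, (7*0+11) mod 12) = rotl(K, 11) = 0xF83
k_1 = rotl(K, (7*1+11) mod 12) = rotl(K, 6) = 0x1FC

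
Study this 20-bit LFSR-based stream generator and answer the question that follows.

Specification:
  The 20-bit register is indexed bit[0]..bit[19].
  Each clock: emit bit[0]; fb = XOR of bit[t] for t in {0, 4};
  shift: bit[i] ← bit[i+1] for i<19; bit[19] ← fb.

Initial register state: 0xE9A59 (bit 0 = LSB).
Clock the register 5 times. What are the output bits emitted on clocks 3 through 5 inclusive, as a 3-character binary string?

reg_0 = 0xE9A59
clock 1: out=1, reg = 0x74D2C
clock 2: out=0, reg = 0x3A696
clock 3: out=0, reg = 0x9D34B
clock 4: out=1, reg = 0xCE9A5
clock 5: out=1, reg = 0xE74D2

011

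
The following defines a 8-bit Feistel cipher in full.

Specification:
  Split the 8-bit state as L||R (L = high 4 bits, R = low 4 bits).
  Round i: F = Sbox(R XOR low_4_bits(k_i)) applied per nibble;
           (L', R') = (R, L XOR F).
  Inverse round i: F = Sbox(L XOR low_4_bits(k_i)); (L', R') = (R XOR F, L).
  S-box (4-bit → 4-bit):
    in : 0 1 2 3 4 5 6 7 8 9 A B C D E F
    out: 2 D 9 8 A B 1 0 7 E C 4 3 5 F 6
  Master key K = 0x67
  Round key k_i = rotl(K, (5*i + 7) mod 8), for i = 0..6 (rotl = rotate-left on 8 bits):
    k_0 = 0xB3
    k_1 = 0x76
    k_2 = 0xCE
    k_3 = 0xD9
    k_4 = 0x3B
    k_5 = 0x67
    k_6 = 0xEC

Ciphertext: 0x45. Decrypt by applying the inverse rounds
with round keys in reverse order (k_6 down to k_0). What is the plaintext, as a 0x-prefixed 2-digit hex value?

0x17

s_0 = ciphertext = 0x45
s_1 = InvRound(s_0, k_6) = 0x24
s_2 = InvRound(s_1, k_5) = 0xF2
s_3 = InvRound(s_2, k_4) = 0x8F
s_4 = InvRound(s_3, k_3) = 0x28
s_5 = InvRound(s_4, k_2) = 0xB2
s_6 = InvRound(s_5, k_1) = 0x7B
s_7 = InvRound(s_6, k_0) = 0x17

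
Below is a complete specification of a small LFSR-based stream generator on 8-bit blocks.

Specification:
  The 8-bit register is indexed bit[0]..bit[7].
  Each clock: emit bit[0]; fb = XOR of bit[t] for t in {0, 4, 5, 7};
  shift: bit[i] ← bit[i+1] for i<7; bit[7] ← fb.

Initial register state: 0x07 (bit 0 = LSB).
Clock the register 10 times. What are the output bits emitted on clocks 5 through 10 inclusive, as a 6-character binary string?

000010

reg_0 = 0x07
clock 1: out=1, reg = 0x83
clock 2: out=1, reg = 0x41
clock 3: out=1, reg = 0xA0
clock 4: out=0, reg = 0x50
clock 5: out=0, reg = 0xA8
clock 6: out=0, reg = 0x54
clock 7: out=0, reg = 0xAA
clock 8: out=0, reg = 0x55
clock 9: out=1, reg = 0x2A
clock 10: out=0, reg = 0x95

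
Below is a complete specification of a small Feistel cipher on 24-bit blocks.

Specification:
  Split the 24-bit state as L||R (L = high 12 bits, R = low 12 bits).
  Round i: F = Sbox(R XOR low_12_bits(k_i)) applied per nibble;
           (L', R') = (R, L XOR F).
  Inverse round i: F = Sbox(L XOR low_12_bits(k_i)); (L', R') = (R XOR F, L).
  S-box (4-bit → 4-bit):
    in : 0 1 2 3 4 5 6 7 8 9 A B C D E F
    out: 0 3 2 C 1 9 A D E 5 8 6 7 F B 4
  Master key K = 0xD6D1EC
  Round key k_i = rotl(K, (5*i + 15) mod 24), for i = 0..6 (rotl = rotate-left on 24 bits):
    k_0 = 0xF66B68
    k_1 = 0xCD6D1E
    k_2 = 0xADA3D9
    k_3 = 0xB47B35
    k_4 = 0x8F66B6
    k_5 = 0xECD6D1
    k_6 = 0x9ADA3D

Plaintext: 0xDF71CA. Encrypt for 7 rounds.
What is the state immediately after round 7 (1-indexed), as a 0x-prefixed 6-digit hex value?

s_0 = plaintext = 0xDF71CA
s_1 = Round(s_0, k_0) = 0x1CA575
s_2 = Round(s_1, k_1) = 0x575F6C
s_3 = Round(s_2, k_2) = 0xF6C21C
s_4 = Round(s_3, k_3) = 0x21CA49
s_5 = Round(s_4, k_4) = 0xA49558
s_6 = Round(s_5, k_5) = 0x5586AC
s_7 = Round(s_6, k_6) = 0x6AC20B

0x6AC20B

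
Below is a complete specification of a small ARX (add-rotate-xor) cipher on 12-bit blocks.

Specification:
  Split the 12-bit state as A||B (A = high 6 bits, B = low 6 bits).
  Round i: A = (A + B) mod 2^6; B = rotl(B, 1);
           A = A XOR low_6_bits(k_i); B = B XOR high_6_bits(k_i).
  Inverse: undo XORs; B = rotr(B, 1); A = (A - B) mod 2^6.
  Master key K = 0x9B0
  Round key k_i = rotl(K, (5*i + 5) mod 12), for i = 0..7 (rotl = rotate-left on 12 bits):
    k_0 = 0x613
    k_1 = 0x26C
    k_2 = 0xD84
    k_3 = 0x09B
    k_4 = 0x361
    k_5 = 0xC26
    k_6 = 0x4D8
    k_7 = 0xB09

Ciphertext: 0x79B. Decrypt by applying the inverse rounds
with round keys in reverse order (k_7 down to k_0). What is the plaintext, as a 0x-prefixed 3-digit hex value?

0x29E

s_0 = ciphertext = 0x79B
s_1 = InvRound(s_0, k_7) = 0x73B
s_2 = InvRound(s_1, k_6) = 0xC14
s_3 = InvRound(s_2, k_5) = 0x112
s_4 = InvRound(s_3, k_4) = 0xDAF
s_5 = InvRound(s_4, k_3) = 0xDF6
s_6 = InvRound(s_5, k_2) = 0xCC0
s_7 = InvRound(s_6, k_1) = 0xEE4
s_8 = InvRound(s_7, k_0) = 0x29E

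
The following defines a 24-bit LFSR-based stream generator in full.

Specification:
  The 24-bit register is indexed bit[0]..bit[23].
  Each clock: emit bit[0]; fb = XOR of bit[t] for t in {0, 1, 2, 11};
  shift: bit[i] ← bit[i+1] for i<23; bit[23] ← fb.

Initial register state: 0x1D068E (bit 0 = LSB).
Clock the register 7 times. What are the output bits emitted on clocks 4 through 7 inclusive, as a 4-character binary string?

reg_0 = 0x1D068E
clock 1: out=0, reg = 0x0E8347
clock 2: out=1, reg = 0x8741A3
clock 3: out=1, reg = 0x43A0D1
clock 4: out=1, reg = 0xA1D068
clock 5: out=0, reg = 0x50E834
clock 6: out=0, reg = 0x28741A
clock 7: out=0, reg = 0x943A0D

1000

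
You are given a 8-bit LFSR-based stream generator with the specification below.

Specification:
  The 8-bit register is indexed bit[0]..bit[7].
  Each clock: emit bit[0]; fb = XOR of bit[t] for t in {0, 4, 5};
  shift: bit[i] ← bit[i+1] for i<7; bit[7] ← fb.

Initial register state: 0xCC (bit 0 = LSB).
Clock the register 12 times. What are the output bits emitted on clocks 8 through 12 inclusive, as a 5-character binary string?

reg_0 = 0xCC
clock 1: out=0, reg = 0x66
clock 2: out=0, reg = 0xB3
clock 3: out=1, reg = 0xD9
clock 4: out=1, reg = 0x6C
clock 5: out=0, reg = 0xB6
clock 6: out=0, reg = 0x5B
clock 7: out=1, reg = 0x2D
clock 8: out=1, reg = 0x16
clock 9: out=0, reg = 0x8B
clock 10: out=1, reg = 0xC5
clock 11: out=1, reg = 0xE2
clock 12: out=0, reg = 0xF1

10110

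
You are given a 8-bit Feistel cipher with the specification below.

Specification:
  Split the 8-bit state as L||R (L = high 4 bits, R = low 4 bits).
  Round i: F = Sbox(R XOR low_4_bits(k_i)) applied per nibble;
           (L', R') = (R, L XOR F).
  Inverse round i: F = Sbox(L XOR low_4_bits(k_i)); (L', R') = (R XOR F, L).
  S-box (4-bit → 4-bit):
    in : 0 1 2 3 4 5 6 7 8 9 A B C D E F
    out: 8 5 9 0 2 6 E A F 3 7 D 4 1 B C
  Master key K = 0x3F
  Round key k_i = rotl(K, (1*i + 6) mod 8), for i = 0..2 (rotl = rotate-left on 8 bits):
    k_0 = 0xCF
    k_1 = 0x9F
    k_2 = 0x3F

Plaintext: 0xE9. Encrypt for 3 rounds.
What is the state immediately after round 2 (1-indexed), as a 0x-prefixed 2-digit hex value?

s_0 = plaintext = 0xE9
s_1 = Round(s_0, k_0) = 0x90
s_2 = Round(s_1, k_1) = 0x05
s_3 = Round(s_2, k_2) = 0x57

0x05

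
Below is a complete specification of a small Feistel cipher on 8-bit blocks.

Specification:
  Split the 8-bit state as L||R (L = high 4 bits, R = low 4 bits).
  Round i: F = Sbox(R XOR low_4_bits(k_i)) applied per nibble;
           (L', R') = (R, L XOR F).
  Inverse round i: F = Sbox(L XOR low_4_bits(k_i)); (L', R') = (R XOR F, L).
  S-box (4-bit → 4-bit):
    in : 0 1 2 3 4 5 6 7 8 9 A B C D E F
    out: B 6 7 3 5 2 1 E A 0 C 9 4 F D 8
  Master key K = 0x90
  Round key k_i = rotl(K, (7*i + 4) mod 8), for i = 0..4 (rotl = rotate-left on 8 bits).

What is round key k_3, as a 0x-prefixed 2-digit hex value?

0x21

K = 0x90
k_0 = rotl(K, (7*0+4) mod 8) = rotl(K, 4) = 0x09
k_1 = rotl(K, (7*1+4) mod 8) = rotl(K, 3) = 0x84
k_2 = rotl(K, (7*2+4) mod 8) = rotl(K, 2) = 0x42
k_3 = rotl(K, (7*3+4) mod 8) = rotl(K, 1) = 0x21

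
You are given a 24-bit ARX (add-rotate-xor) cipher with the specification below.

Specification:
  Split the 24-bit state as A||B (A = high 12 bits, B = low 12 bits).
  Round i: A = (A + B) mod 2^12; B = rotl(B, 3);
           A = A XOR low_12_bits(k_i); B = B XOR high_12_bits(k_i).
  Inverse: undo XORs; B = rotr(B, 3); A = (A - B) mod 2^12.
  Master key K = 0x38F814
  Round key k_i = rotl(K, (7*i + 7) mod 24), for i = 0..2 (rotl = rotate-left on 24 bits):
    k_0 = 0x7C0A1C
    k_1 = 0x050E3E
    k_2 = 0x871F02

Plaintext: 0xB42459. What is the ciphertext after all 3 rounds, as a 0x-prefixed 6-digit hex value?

s_0 = plaintext = 0xB42459
s_1 = Round(s_0, k_0) = 0x58750A
s_2 = Round(s_1, k_1) = 0x4AF802
s_3 = Round(s_2, k_2) = 0x3B3865

0x3B3865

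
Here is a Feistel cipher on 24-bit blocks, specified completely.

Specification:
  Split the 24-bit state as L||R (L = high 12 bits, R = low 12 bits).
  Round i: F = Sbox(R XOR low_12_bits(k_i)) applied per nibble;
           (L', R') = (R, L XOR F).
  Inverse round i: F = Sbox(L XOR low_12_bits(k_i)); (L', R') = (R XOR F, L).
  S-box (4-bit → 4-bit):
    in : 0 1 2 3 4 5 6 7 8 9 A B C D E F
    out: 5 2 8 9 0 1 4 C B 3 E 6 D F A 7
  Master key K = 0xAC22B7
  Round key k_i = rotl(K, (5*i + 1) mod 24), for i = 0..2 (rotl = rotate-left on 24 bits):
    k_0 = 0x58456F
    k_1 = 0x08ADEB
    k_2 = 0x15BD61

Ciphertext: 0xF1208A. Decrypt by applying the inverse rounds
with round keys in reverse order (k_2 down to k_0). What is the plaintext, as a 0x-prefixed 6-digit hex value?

s_0 = ciphertext = 0xF1208A
s_1 = InvRound(s_0, k_2) = 0x843F12
s_2 = InvRound(s_1, k_1) = 0xEF9843
s_3 = InvRound(s_2, k_0) = 0xE77EF9

0xE77EF9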